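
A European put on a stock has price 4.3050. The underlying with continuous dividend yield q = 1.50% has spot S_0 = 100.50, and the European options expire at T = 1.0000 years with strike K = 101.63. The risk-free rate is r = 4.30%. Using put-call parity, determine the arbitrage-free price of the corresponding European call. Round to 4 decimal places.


Answer: Call price = 5.9562

Derivation:
Put-call parity: C - P = S_0 * exp(-qT) - K * exp(-rT).
S_0 * exp(-qT) = 100.5000 * 0.98511194 = 99.00374993
K * exp(-rT) = 101.6300 * 0.95791139 = 97.35253457
C = P + S*exp(-qT) - K*exp(-rT)
C = 4.3050 + 99.00374993 - 97.35253457 = 5.9562


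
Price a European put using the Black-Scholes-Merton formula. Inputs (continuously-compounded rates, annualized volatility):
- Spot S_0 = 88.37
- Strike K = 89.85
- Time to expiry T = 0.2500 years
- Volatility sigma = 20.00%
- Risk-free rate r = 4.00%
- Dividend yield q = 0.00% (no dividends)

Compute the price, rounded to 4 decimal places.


Answer: Price = 3.8364

Derivation:
d1 = (ln(S/K) + (r - q + 0.5*sigma^2) * T) / (sigma * sqrt(T)) = -0.01609068
d2 = d1 - sigma * sqrt(T) = -0.11609068
exp(-rT) = 0.99004983; exp(-qT) = 1.00000000
P = K * exp(-rT) * N(-d2) - S_0 * exp(-qT) * N(-d1)
N(-d1) = 0.50641897; N(-d2) = 0.54620966
P = 89.8500 * 0.99004983 * 0.54620966 - 88.3700 * 1.00000000 * 0.50641897 = 3.8364


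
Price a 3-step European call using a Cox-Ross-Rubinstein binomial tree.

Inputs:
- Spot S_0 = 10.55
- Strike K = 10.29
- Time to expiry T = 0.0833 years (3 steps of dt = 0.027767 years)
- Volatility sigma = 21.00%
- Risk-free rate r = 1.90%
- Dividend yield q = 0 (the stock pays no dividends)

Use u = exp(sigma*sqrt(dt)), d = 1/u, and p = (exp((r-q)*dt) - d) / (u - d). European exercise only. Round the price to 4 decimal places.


dt = T/N = 0.027767
u = exp(sigma*sqrt(dt)) = 1.035612; d = 1/u = 0.965612
p = (exp((r-q)*dt) - d) / (u - d) = 0.498791
Discount per step: exp(-r*dt) = 0.999473
Stock lattice S(k, i) with i counting down-moves:
  k=0: S(0,0) = 10.5500
  k=1: S(1,0) = 10.9257; S(1,1) = 10.1872
  k=2: S(2,0) = 11.3148; S(2,1) = 10.5500; S(2,2) = 9.8369
  k=3: S(3,0) = 11.7178; S(3,1) = 10.9257; S(3,2) = 10.1872; S(3,3) = 9.4986
Terminal payoffs V(N, i) = max(S_T - K, 0):
  V(3,0) = 1.427751; V(3,1) = 0.635711; V(3,2) = 0.000000; V(3,3) = 0.000000
Backward induction: V(k, i) = exp(-r*dt) * [p * V(k+1, i) + (1-p) * V(k+1, i+1)].
  V(2,0) = exp(-r*dt) * [p*1.427751 + (1-p)*0.635711] = 1.030230
  V(2,1) = exp(-r*dt) * [p*0.635711 + (1-p)*0.000000] = 0.316920
  V(2,2) = exp(-r*dt) * [p*0.000000 + (1-p)*0.000000] = 0.000000
  V(1,0) = exp(-r*dt) * [p*1.030230 + (1-p)*0.316920] = 0.672358
  V(1,1) = exp(-r*dt) * [p*0.316920 + (1-p)*0.000000] = 0.157994
  V(0,0) = exp(-r*dt) * [p*0.672358 + (1-p)*0.157994] = 0.414335

Answer: Price = V(0,0) = 0.4143


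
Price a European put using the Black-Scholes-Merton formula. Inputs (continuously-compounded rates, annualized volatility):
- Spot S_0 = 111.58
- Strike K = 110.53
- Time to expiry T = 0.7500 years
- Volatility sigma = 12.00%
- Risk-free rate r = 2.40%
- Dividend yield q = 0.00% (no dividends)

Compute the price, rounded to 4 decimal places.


Answer: Price = 3.2086

Derivation:
d1 = (ln(S/K) + (r - q + 0.5*sigma^2) * T) / (sigma * sqrt(T)) = 0.31614589
d2 = d1 - sigma * sqrt(T) = 0.21222285
exp(-rT) = 0.98216103; exp(-qT) = 1.00000000
P = K * exp(-rT) * N(-d2) - S_0 * exp(-qT) * N(-d1)
N(-d1) = 0.37594589; N(-d2) = 0.41596659
P = 110.5300 * 0.98216103 * 0.41596659 - 111.5800 * 1.00000000 * 0.37594589 = 3.2086


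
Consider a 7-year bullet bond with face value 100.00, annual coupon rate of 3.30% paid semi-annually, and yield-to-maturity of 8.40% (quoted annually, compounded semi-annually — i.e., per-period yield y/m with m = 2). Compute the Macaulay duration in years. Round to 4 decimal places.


Coupon per period c = face * coupon_rate / m = 1.650000
Periods per year m = 2; per-period yield y/m = 0.042000
Number of cashflows N = 14
Cashflows (t years, CF_t, discount factor 1/(1+y/m)^(m*t), PV):
  t = 0.5000: CF_t = 1.650000, DF = 0.959693, PV = 1.583493
  t = 1.0000: CF_t = 1.650000, DF = 0.921010, PV = 1.519667
  t = 1.5000: CF_t = 1.650000, DF = 0.883887, PV = 1.458414
  t = 2.0000: CF_t = 1.650000, DF = 0.848260, PV = 1.399629
  t = 2.5000: CF_t = 1.650000, DF = 0.814069, PV = 1.343214
  t = 3.0000: CF_t = 1.650000, DF = 0.781257, PV = 1.289073
  t = 3.5000: CF_t = 1.650000, DF = 0.749766, PV = 1.237115
  t = 4.0000: CF_t = 1.650000, DF = 0.719545, PV = 1.187250
  t = 4.5000: CF_t = 1.650000, DF = 0.690543, PV = 1.139395
  t = 5.0000: CF_t = 1.650000, DF = 0.662709, PV = 1.093470
  t = 5.5000: CF_t = 1.650000, DF = 0.635997, PV = 1.049395
  t = 6.0000: CF_t = 1.650000, DF = 0.610362, PV = 1.007097
  t = 6.5000: CF_t = 1.650000, DF = 0.585760, PV = 0.966504
  t = 7.0000: CF_t = 101.650000, DF = 0.562150, PV = 57.142511
Price P = sum_t PV_t = 73.416228
Macaulay numerator sum_t t * PV_t:
  t * PV_t at t = 0.5000: 0.791747
  t * PV_t at t = 1.0000: 1.519667
  t * PV_t at t = 1.5000: 2.187621
  t * PV_t at t = 2.0000: 2.799259
  t * PV_t at t = 2.5000: 3.358036
  t * PV_t at t = 3.0000: 3.867220
  t * PV_t at t = 3.5000: 4.329901
  t * PV_t at t = 4.0000: 4.749000
  t * PV_t at t = 4.5000: 5.127279
  t * PV_t at t = 5.0000: 5.467349
  t * PV_t at t = 5.5000: 5.771673
  t * PV_t at t = 6.0000: 6.042582
  t * PV_t at t = 6.5000: 6.282275
  t * PV_t at t = 7.0000: 399.997574
Macaulay duration D = (sum_t t * PV_t) / P = 452.291183 / 73.416228 = 6.160643

Answer: Macaulay duration = 6.1606 years


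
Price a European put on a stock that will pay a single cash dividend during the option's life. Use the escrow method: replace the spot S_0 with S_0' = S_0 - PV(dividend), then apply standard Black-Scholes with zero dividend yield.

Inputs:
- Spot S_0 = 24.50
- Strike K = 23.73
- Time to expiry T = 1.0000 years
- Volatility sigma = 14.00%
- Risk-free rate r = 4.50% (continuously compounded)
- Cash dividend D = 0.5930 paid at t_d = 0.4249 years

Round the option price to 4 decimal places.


PV(D) = D * exp(-r * t_d) = 0.5930 * 0.98106114 = 0.58176925
S_0' = S_0 - PV(D) = 24.5000 - 0.58176925 = 23.91823075
d1 = (ln(S_0'/K) + (r + sigma^2/2)*T) / (sigma*sqrt(T)) = 0.44786350
d2 = d1 - sigma*sqrt(T) = 0.30786350
exp(-rT) = 0.95599748
N(-d1) = 0.32712585; N(-d2) = 0.37909310
P = K * exp(-rT) * N(-d2) - S_0' * N(-d1) = 23.7300 * 0.95599748 * 0.37909310 - 23.91823075 * 0.32712585 = 0.7758

Answer: Price = 0.7758


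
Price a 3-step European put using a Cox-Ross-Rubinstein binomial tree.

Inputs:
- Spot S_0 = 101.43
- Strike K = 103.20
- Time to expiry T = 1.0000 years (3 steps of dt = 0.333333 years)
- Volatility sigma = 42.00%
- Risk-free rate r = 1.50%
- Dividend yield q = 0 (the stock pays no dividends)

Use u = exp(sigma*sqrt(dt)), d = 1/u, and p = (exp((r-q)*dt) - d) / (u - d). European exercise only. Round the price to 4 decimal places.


Answer: Price = V(0,0) = 18.3866

Derivation:
dt = T/N = 0.333333
u = exp(sigma*sqrt(dt)) = 1.274415; d = 1/u = 0.784674
p = (exp((r-q)*dt) - d) / (u - d) = 0.449909
Discount per step: exp(-r*dt) = 0.995012
Stock lattice S(k, i) with i counting down-moves:
  k=0: S(0,0) = 101.4300
  k=1: S(1,0) = 129.2639; S(1,1) = 79.5895
  k=2: S(2,0) = 164.7358; S(2,1) = 101.4300; S(2,2) = 62.4518
  k=3: S(3,0) = 209.9418; S(3,1) = 129.2639; S(3,2) = 79.5895; S(3,3) = 49.0043
Terminal payoffs V(N, i) = max(K - S_T, 0):
  V(3,0) = 0.000000; V(3,1) = 0.000000; V(3,2) = 23.610530; V(3,3) = 54.195724
Backward induction: V(k, i) = exp(-r*dt) * [p * V(k+1, i) + (1-p) * V(k+1, i+1)].
  V(2,0) = exp(-r*dt) * [p*0.000000 + (1-p)*0.000000] = 0.000000
  V(2,1) = exp(-r*dt) * [p*0.000000 + (1-p)*23.610530] = 12.923173
  V(2,2) = exp(-r*dt) * [p*23.610530 + (1-p)*54.195724] = 40.233512
  V(1,0) = exp(-r*dt) * [p*0.000000 + (1-p)*12.923173] = 7.073470
  V(1,1) = exp(-r*dt) * [p*12.923173 + (1-p)*40.233512] = 27.806973
  V(0,0) = exp(-r*dt) * [p*7.073470 + (1-p)*27.806973] = 18.386629


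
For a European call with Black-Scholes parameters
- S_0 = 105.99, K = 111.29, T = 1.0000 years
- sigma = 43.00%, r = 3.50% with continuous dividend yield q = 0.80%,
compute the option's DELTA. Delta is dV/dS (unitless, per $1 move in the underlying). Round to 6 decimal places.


Answer: Delta = 0.560754

Derivation:
d1 = 0.1643147513; d2 = -0.2656852487
phi(d1) = 0.3935928806; exp(-qT) = 0.9920319148; exp(-rT) = 0.9656054163
N(d1) = 0.5652583152
Delta = exp(-qT) * N(d1) = 0.9920319148 * 0.5652583152 = 0.560754


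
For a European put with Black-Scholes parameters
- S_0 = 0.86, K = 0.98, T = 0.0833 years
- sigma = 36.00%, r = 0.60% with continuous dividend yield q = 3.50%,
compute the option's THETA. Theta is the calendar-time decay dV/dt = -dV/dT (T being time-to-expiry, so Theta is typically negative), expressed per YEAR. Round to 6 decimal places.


d1 = -1.2284433490; d2 = -1.3323456108
phi(d1) = 0.1875940303; exp(-qT) = 0.9970887459; exp(-rT) = 0.9995003249
Theta = -S*exp(-qT)*phi(d1)*sigma/(2*sqrt(T)) + r*K*exp(-rT)*N(-d2) - q*S*exp(-qT)*N(-d1)
N(-d1) = 0.8903597083; N(-d2) = 0.9086266771; sqrt(T) = 0.2886173938
Term 1 = -0.8600 * 0.9970887459 * 0.1875940303 * 0.3600 / (2 * 0.2886173938) = -0.1003231787
Term 2 = 0.0060 * 0.9800 * 0.9995003249 * 0.9086266771 = 0.0053400552
Term 3 = -0.0350 * 0.8600 * 0.9970887459 * 0.8903597083 = -0.0267218061
Theta = -0.1003231787 + (0.0053400552) + (-0.0267218061) = -0.121705

Answer: Theta = -0.121705


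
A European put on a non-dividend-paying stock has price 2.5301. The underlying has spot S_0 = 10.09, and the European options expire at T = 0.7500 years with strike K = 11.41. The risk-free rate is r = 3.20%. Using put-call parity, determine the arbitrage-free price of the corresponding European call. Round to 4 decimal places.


Answer: Call price = 1.4807

Derivation:
Put-call parity: C - P = S_0 * exp(-qT) - K * exp(-rT).
S_0 * exp(-qT) = 10.0900 * 1.00000000 = 10.09000000
K * exp(-rT) = 11.4100 * 0.97628571 = 11.13941995
C = P + S*exp(-qT) - K*exp(-rT)
C = 2.5301 + 10.09000000 - 11.13941995 = 1.4807


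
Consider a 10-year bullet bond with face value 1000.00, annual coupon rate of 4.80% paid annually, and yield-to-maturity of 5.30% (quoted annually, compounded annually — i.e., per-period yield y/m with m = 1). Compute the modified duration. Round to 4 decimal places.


Answer: Modified duration = 7.7208

Derivation:
Coupon per period c = face * coupon_rate / m = 48.000000
Periods per year m = 1; per-period yield y/m = 0.053000
Number of cashflows N = 10
Cashflows (t years, CF_t, discount factor 1/(1+y/m)^(m*t), PV):
  t = 1.0000: CF_t = 48.000000, DF = 0.949668, PV = 45.584046
  t = 2.0000: CF_t = 48.000000, DF = 0.901869, PV = 43.289692
  t = 3.0000: CF_t = 48.000000, DF = 0.856475, PV = 41.110819
  t = 4.0000: CF_t = 48.000000, DF = 0.813367, PV = 39.041613
  t = 5.0000: CF_t = 48.000000, DF = 0.772428, PV = 37.076556
  t = 6.0000: CF_t = 48.000000, DF = 0.733550, PV = 35.210404
  t = 7.0000: CF_t = 48.000000, DF = 0.696629, PV = 33.438181
  t = 8.0000: CF_t = 48.000000, DF = 0.661566, PV = 31.755157
  t = 9.0000: CF_t = 48.000000, DF = 0.628268, PV = 30.156845
  t = 10.0000: CF_t = 1048.000000, DF = 0.596645, PV = 625.284367
Price P = sum_t PV_t = 961.947678
First compute Macaulay numerator sum_t t * PV_t:
  t * PV_t at t = 1.0000: 45.584046
  t * PV_t at t = 2.0000: 86.579384
  t * PV_t at t = 3.0000: 123.332456
  t * PV_t at t = 4.0000: 156.166452
  t * PV_t at t = 5.0000: 185.382778
  t * PV_t at t = 6.0000: 211.262425
  t * PV_t at t = 7.0000: 234.067264
  t * PV_t at t = 8.0000: 254.041258
  t * PV_t at t = 9.0000: 271.411601
  t * PV_t at t = 10.0000: 6252.843669
Macaulay duration D = 7820.671332 / 961.947678 = 8.130038
Modified duration = D / (1 + y/m) = 8.130038 / (1 + 0.053000) = 7.720834


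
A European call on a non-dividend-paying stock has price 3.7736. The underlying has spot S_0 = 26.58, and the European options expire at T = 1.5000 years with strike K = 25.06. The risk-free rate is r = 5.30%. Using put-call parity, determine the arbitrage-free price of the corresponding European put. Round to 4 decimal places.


Answer: Put price = 0.3385

Derivation:
Put-call parity: C - P = S_0 * exp(-qT) - K * exp(-rT).
S_0 * exp(-qT) = 26.5800 * 1.00000000 = 26.58000000
K * exp(-rT) = 25.0600 * 0.92357802 = 23.14486518
P = C - S*exp(-qT) + K*exp(-rT)
P = 3.7736 - 26.58000000 + 23.14486518 = 0.3385


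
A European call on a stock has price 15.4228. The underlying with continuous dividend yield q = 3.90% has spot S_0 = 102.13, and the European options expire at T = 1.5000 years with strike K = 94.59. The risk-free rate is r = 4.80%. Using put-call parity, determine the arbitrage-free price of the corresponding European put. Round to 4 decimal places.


Put-call parity: C - P = S_0 * exp(-qT) - K * exp(-rT).
S_0 * exp(-qT) = 102.1300 * 0.94317824 = 96.32679369
K * exp(-rT) = 94.5900 * 0.93053090 = 88.01891743
P = C - S*exp(-qT) + K*exp(-rT)
P = 15.4228 - 96.32679369 + 88.01891743 = 7.1149

Answer: Put price = 7.1149


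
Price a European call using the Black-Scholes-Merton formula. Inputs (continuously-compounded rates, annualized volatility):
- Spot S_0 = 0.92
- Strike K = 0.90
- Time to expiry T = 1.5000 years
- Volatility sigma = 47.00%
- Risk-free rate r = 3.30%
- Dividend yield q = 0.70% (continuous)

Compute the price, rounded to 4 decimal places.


d1 = (ln(S/K) + (r - q + 0.5*sigma^2) * T) / (sigma * sqrt(T)) = 0.39374923
d2 = d1 - sigma * sqrt(T) = -0.18188086
exp(-rT) = 0.95170516; exp(-qT) = 0.98955493
C = S_0 * exp(-qT) * N(d1) - K * exp(-rT) * N(d2)
N(d1) = 0.65311691; N(d2) = 0.42783811
C = 0.9200 * 0.98955493 * 0.65311691 - 0.9000 * 0.95170516 * 0.42783811 = 0.2281

Answer: Price = 0.2281


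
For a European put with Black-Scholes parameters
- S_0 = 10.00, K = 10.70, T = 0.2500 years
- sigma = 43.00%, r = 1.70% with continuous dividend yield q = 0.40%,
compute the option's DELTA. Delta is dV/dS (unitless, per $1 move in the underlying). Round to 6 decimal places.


d1 = -0.1920751092; d2 = -0.4070751092
phi(d1) = 0.3916506808; exp(-qT) = 0.9990004998; exp(-rT) = 0.9957590185
N(-d1) = 0.5761583141
Delta = -exp(-qT) * N(-d1) = -0.9990004998 * 0.5761583141 = -0.575582

Answer: Delta = -0.575582


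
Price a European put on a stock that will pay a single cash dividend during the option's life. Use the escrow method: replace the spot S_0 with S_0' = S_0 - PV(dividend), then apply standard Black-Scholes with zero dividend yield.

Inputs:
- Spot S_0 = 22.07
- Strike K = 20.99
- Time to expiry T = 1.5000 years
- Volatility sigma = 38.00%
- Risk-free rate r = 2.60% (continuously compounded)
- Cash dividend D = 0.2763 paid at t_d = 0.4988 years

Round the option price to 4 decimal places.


Answer: Price = 3.1091

Derivation:
PV(D) = D * exp(-r * t_d) = 0.2763 * 0.98711493 = 0.27273986
S_0' = S_0 - PV(D) = 22.0700 - 0.27273986 = 21.79726014
d1 = (ln(S_0'/K) + (r + sigma^2/2)*T) / (sigma*sqrt(T)) = 0.39758688
d2 = d1 - sigma*sqrt(T) = -0.06781617
exp(-rT) = 0.96175071
N(-d1) = 0.34546737; N(-d2) = 0.52703402
P = K * exp(-rT) * N(-d2) - S_0' * N(-d1) = 20.9900 * 0.96175071 * 0.52703402 - 21.79726014 * 0.34546737 = 3.1091


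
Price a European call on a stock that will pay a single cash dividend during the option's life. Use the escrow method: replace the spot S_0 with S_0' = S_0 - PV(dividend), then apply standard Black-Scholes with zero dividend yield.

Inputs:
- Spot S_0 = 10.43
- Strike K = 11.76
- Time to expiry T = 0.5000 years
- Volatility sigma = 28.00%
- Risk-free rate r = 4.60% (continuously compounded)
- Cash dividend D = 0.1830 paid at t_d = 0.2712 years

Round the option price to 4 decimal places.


Answer: Price = 0.3744

Derivation:
PV(D) = D * exp(-r * t_d) = 0.1830 * 0.98760229 = 0.18073122
S_0' = S_0 - PV(D) = 10.4300 - 0.18073122 = 10.24926878
d1 = (ln(S_0'/K) + (r + sigma^2/2)*T) / (sigma*sqrt(T)) = -0.47930515
d2 = d1 - sigma*sqrt(T) = -0.67729505
exp(-rT) = 0.97726248
N(d1) = 0.31586078; N(d2) = 0.24910939
C = S_0' * N(d1) - K * exp(-rT) * N(d2) = 10.24926878 * 0.31586078 - 11.7600 * 0.97726248 * 0.24910939 = 0.3744


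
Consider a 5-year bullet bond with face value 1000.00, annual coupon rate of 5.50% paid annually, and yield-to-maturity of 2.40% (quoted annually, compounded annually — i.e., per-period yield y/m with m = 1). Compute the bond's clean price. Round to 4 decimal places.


Answer: Price = 1144.4362

Derivation:
Coupon per period c = face * coupon_rate / m = 55.000000
Periods per year m = 1; per-period yield y/m = 0.024000
Number of cashflows N = 5
Cashflows (t years, CF_t, discount factor 1/(1+y/m)^(m*t), PV):
  t = 1.0000: CF_t = 55.000000, DF = 0.976562, PV = 53.710938
  t = 2.0000: CF_t = 55.000000, DF = 0.953674, PV = 52.452087
  t = 3.0000: CF_t = 55.000000, DF = 0.931323, PV = 51.222742
  t = 4.0000: CF_t = 55.000000, DF = 0.909495, PV = 50.022209
  t = 5.0000: CF_t = 1055.000000, DF = 0.888178, PV = 937.028233
Price P = sum_t PV_t = 1144.436208


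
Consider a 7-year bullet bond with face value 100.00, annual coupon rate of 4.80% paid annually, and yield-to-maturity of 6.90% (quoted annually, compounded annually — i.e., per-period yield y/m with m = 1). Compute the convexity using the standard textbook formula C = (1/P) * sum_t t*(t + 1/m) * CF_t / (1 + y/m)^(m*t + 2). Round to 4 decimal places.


Answer: Convexity = 40.1972

Derivation:
Coupon per period c = face * coupon_rate / m = 4.800000
Periods per year m = 1; per-period yield y/m = 0.069000
Number of cashflows N = 7
Cashflows (t years, CF_t, discount factor 1/(1+y/m)^(m*t), PV):
  t = 1.0000: CF_t = 4.800000, DF = 0.935454, PV = 4.490178
  t = 2.0000: CF_t = 4.800000, DF = 0.875074, PV = 4.200353
  t = 3.0000: CF_t = 4.800000, DF = 0.818591, PV = 3.929236
  t = 4.0000: CF_t = 4.800000, DF = 0.765754, PV = 3.675618
  t = 5.0000: CF_t = 4.800000, DF = 0.716327, PV = 3.438371
  t = 6.0000: CF_t = 4.800000, DF = 0.670091, PV = 3.216437
  t = 7.0000: CF_t = 104.800000, DF = 0.626839, PV = 65.692735
Price P = sum_t PV_t = 88.642928
Convexity numerator sum_t t*(t + 1/m) * CF_t / (1+y/m)^(m*t + 2):
  t = 1.0000: term = 7.858472
  t = 2.0000: term = 22.053710
  t = 3.0000: term = 41.260450
  t = 4.0000: term = 64.328734
  t = 5.0000: term = 90.264827
  t = 6.0000: term = 118.213993
  t = 7.0000: term = 3219.214853
Convexity = (1/P) * sum = 3563.195039 / 88.642928 = 40.197172


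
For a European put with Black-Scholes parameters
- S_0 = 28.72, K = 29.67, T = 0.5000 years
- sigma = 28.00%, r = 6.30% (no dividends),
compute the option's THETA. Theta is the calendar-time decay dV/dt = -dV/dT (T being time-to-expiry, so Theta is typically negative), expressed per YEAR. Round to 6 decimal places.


Answer: Theta = -1.277726

Derivation:
d1 = 0.0937285690; d2 = -0.1042613298
phi(d1) = 0.3971937605; exp(-qT) = 1.0000000000; exp(-rT) = 0.9689909565
Theta = -S*exp(-qT)*phi(d1)*sigma/(2*sqrt(T)) + r*K*exp(-rT)*N(-d2) - q*S*exp(-qT)*N(-d1)
N(-d1) = 0.4626623877; N(-d2) = 0.5415190175; sqrt(T) = 0.7071067812
Term 1 = -28.7200 * 1.0000000000 * 0.3971937605 * 0.2800 / (2 * 0.7071067812) = -2.2585509214
Term 2 = 0.0630 * 29.6700 * 0.9689909565 * 0.5415190175 = 0.9808250131
Term 3 = 0 (no dividend yield, q = 0)
Theta = -2.2585509214 + (0.9808250131) + (0.0000000000) = -1.277726


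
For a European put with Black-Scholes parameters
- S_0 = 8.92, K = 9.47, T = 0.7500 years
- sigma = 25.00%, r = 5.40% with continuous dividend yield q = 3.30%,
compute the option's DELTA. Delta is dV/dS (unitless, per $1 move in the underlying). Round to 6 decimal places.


d1 = -0.0953572979; d2 = -0.3118636489
phi(d1) = 0.3971326035; exp(-qT) = 0.9755537700; exp(-rT) = 0.9603091645
N(-d1) = 0.5379844836
Delta = -exp(-qT) * N(-d1) = -0.9755537700 * 0.5379844836 = -0.524833

Answer: Delta = -0.524833


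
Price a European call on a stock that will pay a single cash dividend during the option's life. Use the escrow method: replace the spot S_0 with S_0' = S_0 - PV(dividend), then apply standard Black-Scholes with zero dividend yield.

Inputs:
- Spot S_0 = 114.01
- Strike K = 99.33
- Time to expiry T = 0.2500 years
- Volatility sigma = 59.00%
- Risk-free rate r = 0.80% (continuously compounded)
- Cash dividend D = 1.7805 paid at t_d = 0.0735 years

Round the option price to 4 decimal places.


Answer: Price = 20.0132

Derivation:
PV(D) = D * exp(-r * t_d) = 1.7805 * 0.99941217 = 1.77945337
S_0' = S_0 - PV(D) = 114.0100 - 1.77945337 = 112.23054663
d1 = (ln(S_0'/K) + (r + sigma^2/2)*T) / (sigma*sqrt(T)) = 0.56820362
d2 = d1 - sigma*sqrt(T) = 0.27320362
exp(-rT) = 0.99800200
N(d1) = 0.71505164; N(d2) = 0.60765165
C = S_0' * N(d1) - K * exp(-rT) * N(d2) = 112.23054663 * 0.71505164 - 99.3300 * 0.99800200 * 0.60765165 = 20.0132


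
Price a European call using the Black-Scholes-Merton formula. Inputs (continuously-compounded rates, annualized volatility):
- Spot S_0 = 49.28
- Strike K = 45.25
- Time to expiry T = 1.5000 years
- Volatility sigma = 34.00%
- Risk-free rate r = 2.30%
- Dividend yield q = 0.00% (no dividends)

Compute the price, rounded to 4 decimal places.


Answer: Price = 10.7615

Derivation:
d1 = (ln(S/K) + (r - q + 0.5*sigma^2) * T) / (sigma * sqrt(T)) = 0.49593918
d2 = d1 - sigma * sqrt(T) = 0.07952592
exp(-rT) = 0.96608834; exp(-qT) = 1.00000000
C = S_0 * exp(-qT) * N(d1) - K * exp(-rT) * N(d2)
N(d1) = 0.69003134; N(d2) = 0.53169284
C = 49.2800 * 1.00000000 * 0.69003134 - 45.2500 * 0.96608834 * 0.53169284 = 10.7615


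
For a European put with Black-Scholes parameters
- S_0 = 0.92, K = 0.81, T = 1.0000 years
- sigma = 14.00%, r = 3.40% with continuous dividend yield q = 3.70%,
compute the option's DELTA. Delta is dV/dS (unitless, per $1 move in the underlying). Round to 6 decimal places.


Answer: Delta = -0.162858

Derivation:
d1 = 0.9581387313; d2 = 0.8181387313
phi(d1) = 0.2520939490; exp(-qT) = 0.9636761353; exp(-rT) = 0.9665715046
N(-d1) = 0.1689964036
Delta = -exp(-qT) * N(-d1) = -0.9636761353 * 0.1689964036 = -0.162858


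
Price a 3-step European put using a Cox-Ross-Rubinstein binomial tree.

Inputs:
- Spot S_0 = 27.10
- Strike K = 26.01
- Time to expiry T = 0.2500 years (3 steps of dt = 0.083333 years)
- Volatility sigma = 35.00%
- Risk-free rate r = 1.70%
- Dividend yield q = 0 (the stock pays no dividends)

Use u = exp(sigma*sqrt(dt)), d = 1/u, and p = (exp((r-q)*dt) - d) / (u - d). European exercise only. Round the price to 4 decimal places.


Answer: Price = V(0,0) = 1.4163

Derivation:
dt = T/N = 0.083333
u = exp(sigma*sqrt(dt)) = 1.106317; d = 1/u = 0.903900
p = (exp((r-q)*dt) - d) / (u - d) = 0.481766
Discount per step: exp(-r*dt) = 0.998584
Stock lattice S(k, i) with i counting down-moves:
  k=0: S(0,0) = 27.1000
  k=1: S(1,0) = 29.9812; S(1,1) = 24.4957
  k=2: S(2,0) = 33.1687; S(2,1) = 27.1000; S(2,2) = 22.1417
  k=3: S(3,0) = 36.6951; S(3,1) = 29.9812; S(3,2) = 24.4957; S(3,3) = 20.0139
Terminal payoffs V(N, i) = max(K - S_T, 0):
  V(3,0) = 0.000000; V(3,1) = 0.000000; V(3,2) = 1.514304; V(3,3) = 5.996144
Backward induction: V(k, i) = exp(-r*dt) * [p * V(k+1, i) + (1-p) * V(k+1, i+1)].
  V(2,0) = exp(-r*dt) * [p*0.000000 + (1-p)*0.000000] = 0.000000
  V(2,1) = exp(-r*dt) * [p*0.000000 + (1-p)*1.514304] = 0.783653
  V(2,2) = exp(-r*dt) * [p*1.514304 + (1-p)*5.996144] = 3.831513
  V(1,0) = exp(-r*dt) * [p*0.000000 + (1-p)*0.783653] = 0.405540
  V(1,1) = exp(-r*dt) * [p*0.783653 + (1-p)*3.831513] = 2.359812
  V(0,0) = exp(-r*dt) * [p*0.405540 + (1-p)*2.359812] = 1.416302


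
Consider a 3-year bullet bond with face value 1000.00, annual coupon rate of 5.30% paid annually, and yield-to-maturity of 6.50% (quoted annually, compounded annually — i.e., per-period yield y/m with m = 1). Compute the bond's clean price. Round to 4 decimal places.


Answer: Price = 968.2183

Derivation:
Coupon per period c = face * coupon_rate / m = 53.000000
Periods per year m = 1; per-period yield y/m = 0.065000
Number of cashflows N = 3
Cashflows (t years, CF_t, discount factor 1/(1+y/m)^(m*t), PV):
  t = 1.0000: CF_t = 53.000000, DF = 0.938967, PV = 49.765258
  t = 2.0000: CF_t = 53.000000, DF = 0.881659, PV = 46.727942
  t = 3.0000: CF_t = 1053.000000, DF = 0.827849, PV = 871.725094
Price P = sum_t PV_t = 968.218294


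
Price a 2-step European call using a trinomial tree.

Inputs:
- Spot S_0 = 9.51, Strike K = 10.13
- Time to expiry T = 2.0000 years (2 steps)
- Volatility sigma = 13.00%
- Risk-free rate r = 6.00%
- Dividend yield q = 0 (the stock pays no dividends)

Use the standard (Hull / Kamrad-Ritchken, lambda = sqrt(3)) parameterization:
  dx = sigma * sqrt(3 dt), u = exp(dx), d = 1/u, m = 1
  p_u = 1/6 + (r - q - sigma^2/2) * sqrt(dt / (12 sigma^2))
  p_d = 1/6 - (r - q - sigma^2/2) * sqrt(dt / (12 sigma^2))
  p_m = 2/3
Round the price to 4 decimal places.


dt = T/N = 1.000000; dx = sigma*sqrt(3*dt) = 0.225167
u = exp(dx) = 1.252531; d = 1/u = 0.798383
p_u = 0.281137, p_m = 0.666667, p_d = 0.052196
Discount per step: exp(-r*dt) = 0.941765
Stock lattice S(k, j) with j the centered position index:
  k=0: S(0,+0) = 9.5100
  k=1: S(1,-1) = 7.5926; S(1,+0) = 9.5100; S(1,+1) = 11.9116
  k=2: S(2,-2) = 6.0618; S(2,-1) = 7.5926; S(2,+0) = 9.5100; S(2,+1) = 11.9116; S(2,+2) = 14.9196
Terminal payoffs V(N, j) = max(S_T - K, 0):
  V(2,-2) = 0.000000; V(2,-1) = 0.000000; V(2,+0) = 0.000000; V(2,+1) = 1.781573; V(2,+2) = 4.789619
Backward induction: V(k, j) = exp(-r*dt) * [p_u * V(k+1, j+1) + p_m * V(k+1, j) + p_d * V(k+1, j-1)]
  V(1,-1) = exp(-r*dt) * [p_u*0.000000 + p_m*0.000000 + p_d*0.000000] = 0.000000
  V(1,+0) = exp(-r*dt) * [p_u*1.781573 + p_m*0.000000 + p_d*0.000000] = 0.471699
  V(1,+1) = exp(-r*dt) * [p_u*4.789619 + p_m*1.781573 + p_d*0.000000] = 2.386673
  V(0,+0) = exp(-r*dt) * [p_u*2.386673 + p_m*0.471699 + p_d*0.000000] = 0.928061

Answer: Price = V(0,0) = 0.9281


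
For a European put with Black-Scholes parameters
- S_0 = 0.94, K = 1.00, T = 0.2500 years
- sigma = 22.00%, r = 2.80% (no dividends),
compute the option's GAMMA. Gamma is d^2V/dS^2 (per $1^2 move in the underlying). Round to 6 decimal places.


Answer: Gamma = 3.496291

Derivation:
d1 = -0.4438673065; d2 = -0.5538673065
phi(d1) = 0.3615164889; exp(-qT) = 1.0000000000; exp(-rT) = 0.9930244429
Gamma = exp(-qT) * phi(d1) / (S * sigma * sqrt(T)) = 1.0000000000 * 0.3615164889 / (0.9400 * 0.2200 * 0.5000000000) = 3.496291


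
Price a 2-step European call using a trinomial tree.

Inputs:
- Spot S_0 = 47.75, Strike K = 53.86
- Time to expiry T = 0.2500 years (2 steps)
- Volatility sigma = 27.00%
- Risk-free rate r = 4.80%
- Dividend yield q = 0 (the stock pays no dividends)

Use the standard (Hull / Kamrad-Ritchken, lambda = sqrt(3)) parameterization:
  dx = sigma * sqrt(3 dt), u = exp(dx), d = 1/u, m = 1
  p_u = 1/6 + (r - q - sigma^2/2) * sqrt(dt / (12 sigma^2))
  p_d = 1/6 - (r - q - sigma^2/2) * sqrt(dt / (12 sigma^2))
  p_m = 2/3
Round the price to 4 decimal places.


dt = T/N = 0.125000; dx = sigma*sqrt(3*dt) = 0.165341
u = exp(dx) = 1.179795; d = 1/u = 0.847605
p_u = 0.171033, p_m = 0.666667, p_d = 0.162301
Discount per step: exp(-r*dt) = 0.994018
Stock lattice S(k, j) with j the centered position index:
  k=0: S(0,+0) = 47.7500
  k=1: S(1,-1) = 40.4731; S(1,+0) = 47.7500; S(1,+1) = 56.3352
  k=2: S(2,-2) = 34.3052; S(2,-1) = 40.4731; S(2,+0) = 47.7500; S(2,+1) = 56.3352; S(2,+2) = 66.4640
Terminal payoffs V(N, j) = max(S_T - K, 0):
  V(2,-2) = 0.000000; V(2,-1) = 0.000000; V(2,+0) = 0.000000; V(2,+1) = 2.475204; V(2,+2) = 12.603982
Backward induction: V(k, j) = exp(-r*dt) * [p_u * V(k+1, j+1) + p_m * V(k+1, j) + p_d * V(k+1, j-1)]
  V(1,-1) = exp(-r*dt) * [p_u*0.000000 + p_m*0.000000 + p_d*0.000000] = 0.000000
  V(1,+0) = exp(-r*dt) * [p_u*2.475204 + p_m*0.000000 + p_d*0.000000] = 0.420808
  V(1,+1) = exp(-r*dt) * [p_u*12.603982 + p_m*2.475204 + p_d*0.000000] = 3.783062
  V(0,+0) = exp(-r*dt) * [p_u*3.783062 + p_m*0.420808 + p_d*0.000000] = 0.922017

Answer: Price = V(0,0) = 0.9220


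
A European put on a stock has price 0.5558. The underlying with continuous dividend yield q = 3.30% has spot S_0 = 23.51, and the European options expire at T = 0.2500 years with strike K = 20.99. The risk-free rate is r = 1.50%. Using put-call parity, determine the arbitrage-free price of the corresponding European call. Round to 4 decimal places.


Answer: Call price = 2.9612

Derivation:
Put-call parity: C - P = S_0 * exp(-qT) - K * exp(-rT).
S_0 * exp(-qT) = 23.5100 * 0.99178394 = 23.31684038
K * exp(-rT) = 20.9900 * 0.99625702 = 20.91143490
C = P + S*exp(-qT) - K*exp(-rT)
C = 0.5558 + 23.31684038 - 20.91143490 = 2.9612


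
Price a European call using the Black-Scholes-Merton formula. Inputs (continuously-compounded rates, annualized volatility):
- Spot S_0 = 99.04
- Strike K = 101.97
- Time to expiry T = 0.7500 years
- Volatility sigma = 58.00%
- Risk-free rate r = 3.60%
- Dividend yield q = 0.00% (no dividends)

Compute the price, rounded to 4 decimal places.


d1 = (ln(S/K) + (r - q + 0.5*sigma^2) * T) / (sigma * sqrt(T)) = 0.24685737
d2 = d1 - sigma * sqrt(T) = -0.25543737
exp(-rT) = 0.97336124; exp(-qT) = 1.00000000
C = S_0 * exp(-qT) * N(d1) - K * exp(-rT) * N(d2)
N(d1) = 0.59749070; N(d2) = 0.39919266
C = 99.0400 * 1.00000000 * 0.59749070 - 101.9700 * 0.97336124 * 0.39919266 = 19.5542

Answer: Price = 19.5542


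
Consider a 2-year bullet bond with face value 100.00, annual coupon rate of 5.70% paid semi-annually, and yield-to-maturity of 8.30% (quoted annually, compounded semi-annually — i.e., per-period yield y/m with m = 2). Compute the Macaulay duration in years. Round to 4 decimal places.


Answer: Macaulay duration = 1.9161 years

Derivation:
Coupon per period c = face * coupon_rate / m = 2.850000
Periods per year m = 2; per-period yield y/m = 0.041500
Number of cashflows N = 4
Cashflows (t years, CF_t, discount factor 1/(1+y/m)^(m*t), PV):
  t = 0.5000: CF_t = 2.850000, DF = 0.960154, PV = 2.736438
  t = 1.0000: CF_t = 2.850000, DF = 0.921895, PV = 2.627401
  t = 1.5000: CF_t = 2.850000, DF = 0.885161, PV = 2.522708
  t = 2.0000: CF_t = 102.850000, DF = 0.849890, PV = 87.411223
Price P = sum_t PV_t = 95.297770
Macaulay numerator sum_t t * PV_t:
  t * PV_t at t = 0.5000: 1.368219
  t * PV_t at t = 1.0000: 2.627401
  t * PV_t at t = 1.5000: 3.784062
  t * PV_t at t = 2.0000: 174.822447
Macaulay duration D = (sum_t t * PV_t) / P = 182.602129 / 95.297770 = 1.916122


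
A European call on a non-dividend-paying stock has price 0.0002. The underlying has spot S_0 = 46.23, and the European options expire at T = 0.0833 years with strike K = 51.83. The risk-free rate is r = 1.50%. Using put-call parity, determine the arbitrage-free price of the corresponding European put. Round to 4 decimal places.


Put-call parity: C - P = S_0 * exp(-qT) - K * exp(-rT).
S_0 * exp(-qT) = 46.2300 * 1.00000000 = 46.23000000
K * exp(-rT) = 51.8300 * 0.99875128 = 51.76527886
P = C - S*exp(-qT) + K*exp(-rT)
P = 0.0002 - 46.23000000 + 51.76527886 = 5.5355

Answer: Put price = 5.5355


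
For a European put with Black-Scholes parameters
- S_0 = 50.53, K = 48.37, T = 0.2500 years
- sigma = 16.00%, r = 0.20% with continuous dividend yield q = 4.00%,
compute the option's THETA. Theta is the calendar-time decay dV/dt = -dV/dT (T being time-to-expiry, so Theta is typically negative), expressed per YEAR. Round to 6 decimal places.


d1 = 0.4673429059; d2 = 0.3873429059
phi(d1) = 0.3576704565; exp(-qT) = 0.9900498337; exp(-rT) = 0.9995001250
Theta = -S*exp(-qT)*phi(d1)*sigma/(2*sqrt(T)) + r*K*exp(-rT)*N(-d2) - q*S*exp(-qT)*N(-d1)
N(-d1) = 0.3201272819; N(-d2) = 0.3492511828; sqrt(T) = 0.5000000000
Term 1 = -50.5300 * 0.9900498337 * 0.3576704565 * 0.1600 / (2 * 0.5000000000) = -2.8629212695
Term 2 = 0.0020 * 48.3700 * 0.9995001250 * 0.3492511828 = 0.0337696704
Term 3 = -0.0400 * 50.5300 * 0.9900498337 * 0.3201272819 = -0.6406030940
Theta = -2.8629212695 + (0.0337696704) + (-0.6406030940) = -3.469755

Answer: Theta = -3.469755


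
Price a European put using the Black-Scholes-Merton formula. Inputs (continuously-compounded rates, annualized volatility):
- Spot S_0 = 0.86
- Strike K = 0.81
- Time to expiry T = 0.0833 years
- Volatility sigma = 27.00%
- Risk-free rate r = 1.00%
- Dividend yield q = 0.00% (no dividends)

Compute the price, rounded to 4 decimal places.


Answer: Price = 0.0081

Derivation:
d1 = (ln(S/K) + (r - q + 0.5*sigma^2) * T) / (sigma * sqrt(T)) = 0.81830014
d2 = d1 - sigma * sqrt(T) = 0.74037344
exp(-rT) = 0.99916735; exp(-qT) = 1.00000000
P = K * exp(-rT) * N(-d2) - S_0 * exp(-qT) * N(-d1)
N(-d1) = 0.20659291; N(-d2) = 0.22953671
P = 0.8100 * 0.99916735 * 0.22953671 - 0.8600 * 1.00000000 * 0.20659291 = 0.0081


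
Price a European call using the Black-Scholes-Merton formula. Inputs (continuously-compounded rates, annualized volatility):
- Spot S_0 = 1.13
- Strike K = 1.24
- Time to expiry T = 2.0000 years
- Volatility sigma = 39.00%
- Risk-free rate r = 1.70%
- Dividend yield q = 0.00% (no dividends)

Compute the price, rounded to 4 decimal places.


d1 = (ln(S/K) + (r - q + 0.5*sigma^2) * T) / (sigma * sqrt(T)) = 0.16899173
d2 = d1 - sigma * sqrt(T) = -0.38255156
exp(-rT) = 0.96657150; exp(-qT) = 1.00000000
C = S_0 * exp(-qT) * N(d1) - K * exp(-rT) * N(d2)
N(d1) = 0.56709843; N(d2) = 0.35102615
C = 1.1300 * 1.00000000 * 0.56709843 - 1.2400 * 0.96657150 * 0.35102615 = 0.2201

Answer: Price = 0.2201


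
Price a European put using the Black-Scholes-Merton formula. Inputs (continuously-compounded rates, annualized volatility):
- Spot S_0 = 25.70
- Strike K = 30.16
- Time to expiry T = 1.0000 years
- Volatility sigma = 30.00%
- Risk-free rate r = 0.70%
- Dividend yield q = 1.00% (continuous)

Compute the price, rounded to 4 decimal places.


d1 = (ln(S/K) + (r - q + 0.5*sigma^2) * T) / (sigma * sqrt(T)) = -0.39341850
d2 = d1 - sigma * sqrt(T) = -0.69341850
exp(-rT) = 0.99302444; exp(-qT) = 0.99004983
P = K * exp(-rT) * N(-d2) - S_0 * exp(-qT) * N(-d1)
N(-d1) = 0.65299480; N(-d2) = 0.75597652
P = 30.1600 * 0.99302444 * 0.75597652 - 25.7000 * 0.99004983 * 0.65299480 = 6.0262

Answer: Price = 6.0262


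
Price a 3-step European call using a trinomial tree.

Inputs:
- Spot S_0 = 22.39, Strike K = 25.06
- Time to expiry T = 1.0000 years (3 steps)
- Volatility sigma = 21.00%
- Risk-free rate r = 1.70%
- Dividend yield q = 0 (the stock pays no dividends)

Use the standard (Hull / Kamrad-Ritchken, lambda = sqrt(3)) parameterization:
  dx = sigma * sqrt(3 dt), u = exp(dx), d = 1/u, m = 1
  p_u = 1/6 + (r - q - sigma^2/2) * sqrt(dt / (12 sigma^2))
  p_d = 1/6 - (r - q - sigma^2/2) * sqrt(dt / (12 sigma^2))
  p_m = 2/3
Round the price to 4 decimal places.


Answer: Price = V(0,0) = 1.1213

Derivation:
dt = T/N = 0.333333; dx = sigma*sqrt(3*dt) = 0.210000
u = exp(dx) = 1.233678; d = 1/u = 0.810584
p_u = 0.162659, p_m = 0.666667, p_d = 0.170675
Discount per step: exp(-r*dt) = 0.994349
Stock lattice S(k, j) with j the centered position index:
  k=0: S(0,+0) = 22.3900
  k=1: S(1,-1) = 18.1490; S(1,+0) = 22.3900; S(1,+1) = 27.6221
  k=2: S(2,-2) = 14.7113; S(2,-1) = 18.1490; S(2,+0) = 22.3900; S(2,+1) = 27.6221; S(2,+2) = 34.0767
  k=3: S(3,-3) = 11.9247; S(3,-2) = 14.7113; S(3,-1) = 18.1490; S(3,+0) = 22.3900; S(3,+1) = 27.6221; S(3,+2) = 34.0767; S(3,+3) = 42.0397
Terminal payoffs V(N, j) = max(S_T - K, 0):
  V(3,-3) = 0.000000; V(3,-2) = 0.000000; V(3,-1) = 0.000000; V(3,+0) = 0.000000; V(3,+1) = 2.562052; V(3,+2) = 9.016719; V(3,+3) = 16.979701
Backward induction: V(k, j) = exp(-r*dt) * [p_u * V(k+1, j+1) + p_m * V(k+1, j) + p_d * V(k+1, j-1)]
  V(2,-2) = exp(-r*dt) * [p_u*0.000000 + p_m*0.000000 + p_d*0.000000] = 0.000000
  V(2,-1) = exp(-r*dt) * [p_u*0.000000 + p_m*0.000000 + p_d*0.000000] = 0.000000
  V(2,+0) = exp(-r*dt) * [p_u*2.562052 + p_m*0.000000 + p_d*0.000000] = 0.414385
  V(2,+1) = exp(-r*dt) * [p_u*9.016719 + p_m*2.562052 + p_d*0.000000] = 3.156744
  V(2,+2) = exp(-r*dt) * [p_u*16.979701 + p_m*9.016719 + p_d*2.562052] = 9.158276
  V(1,-1) = exp(-r*dt) * [p_u*0.414385 + p_m*0.000000 + p_d*0.000000] = 0.067023
  V(1,+0) = exp(-r*dt) * [p_u*3.156744 + p_m*0.414385 + p_d*0.000000] = 0.785266
  V(1,+1) = exp(-r*dt) * [p_u*9.158276 + p_m*3.156744 + p_d*0.414385] = 3.644185
  V(0,+0) = exp(-r*dt) * [p_u*3.644185 + p_m*0.785266 + p_d*0.067023] = 1.121336


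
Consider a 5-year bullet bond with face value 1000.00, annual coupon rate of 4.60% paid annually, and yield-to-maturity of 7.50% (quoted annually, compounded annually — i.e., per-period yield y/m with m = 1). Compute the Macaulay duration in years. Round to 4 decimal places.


Answer: Macaulay duration = 4.5479 years

Derivation:
Coupon per period c = face * coupon_rate / m = 46.000000
Periods per year m = 1; per-period yield y/m = 0.075000
Number of cashflows N = 5
Cashflows (t years, CF_t, discount factor 1/(1+y/m)^(m*t), PV):
  t = 1.0000: CF_t = 46.000000, DF = 0.930233, PV = 42.790698
  t = 2.0000: CF_t = 46.000000, DF = 0.865333, PV = 39.805300
  t = 3.0000: CF_t = 46.000000, DF = 0.804961, PV = 37.028186
  t = 4.0000: CF_t = 46.000000, DF = 0.748801, PV = 34.444824
  t = 5.0000: CF_t = 1046.000000, DF = 0.696559, PV = 728.600329
Price P = sum_t PV_t = 882.669338
Macaulay numerator sum_t t * PV_t:
  t * PV_t at t = 1.0000: 42.790698
  t * PV_t at t = 2.0000: 79.610600
  t * PV_t at t = 3.0000: 111.084559
  t * PV_t at t = 4.0000: 137.779297
  t * PV_t at t = 5.0000: 3643.001647
Macaulay duration D = (sum_t t * PV_t) / P = 4014.266801 / 882.669338 = 4.547872


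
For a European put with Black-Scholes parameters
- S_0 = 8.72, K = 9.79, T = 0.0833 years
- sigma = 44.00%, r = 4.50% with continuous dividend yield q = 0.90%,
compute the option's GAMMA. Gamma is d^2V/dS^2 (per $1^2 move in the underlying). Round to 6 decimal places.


Answer: Gamma = 0.256298

Derivation:
d1 = -0.8243059754; d2 = -0.9512976287
phi(d1) = 0.2840290652; exp(-qT) = 0.9992505810; exp(-rT) = 0.9962585169
Gamma = exp(-qT) * phi(d1) / (S * sigma * sqrt(T)) = 0.9992505810 * 0.2840290652 / (8.7200 * 0.4400 * 0.2886173938) = 0.256298


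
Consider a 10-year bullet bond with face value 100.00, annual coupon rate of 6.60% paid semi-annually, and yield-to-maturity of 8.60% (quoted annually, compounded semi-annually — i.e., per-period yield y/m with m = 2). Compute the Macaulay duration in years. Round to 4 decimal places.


Answer: Macaulay duration = 7.2604 years

Derivation:
Coupon per period c = face * coupon_rate / m = 3.300000
Periods per year m = 2; per-period yield y/m = 0.043000
Number of cashflows N = 20
Cashflows (t years, CF_t, discount factor 1/(1+y/m)^(m*t), PV):
  t = 0.5000: CF_t = 3.300000, DF = 0.958773, PV = 3.163950
  t = 1.0000: CF_t = 3.300000, DF = 0.919245, PV = 3.033509
  t = 1.5000: CF_t = 3.300000, DF = 0.881347, PV = 2.908446
  t = 2.0000: CF_t = 3.300000, DF = 0.845012, PV = 2.788539
  t = 2.5000: CF_t = 3.300000, DF = 0.810174, PV = 2.673575
  t = 3.0000: CF_t = 3.300000, DF = 0.776773, PV = 2.563351
  t = 3.5000: CF_t = 3.300000, DF = 0.744749, PV = 2.457671
  t = 4.0000: CF_t = 3.300000, DF = 0.714045, PV = 2.356348
  t = 4.5000: CF_t = 3.300000, DF = 0.684607, PV = 2.259203
  t = 5.0000: CF_t = 3.300000, DF = 0.656382, PV = 2.166062
  t = 5.5000: CF_t = 3.300000, DF = 0.629322, PV = 2.076761
  t = 6.0000: CF_t = 3.300000, DF = 0.603376, PV = 1.991142
  t = 6.5000: CF_t = 3.300000, DF = 0.578501, PV = 1.909053
  t = 7.0000: CF_t = 3.300000, DF = 0.554651, PV = 1.830348
  t = 7.5000: CF_t = 3.300000, DF = 0.531784, PV = 1.754888
  t = 8.0000: CF_t = 3.300000, DF = 0.509860, PV = 1.682538
  t = 8.5000: CF_t = 3.300000, DF = 0.488840, PV = 1.613172
  t = 9.0000: CF_t = 3.300000, DF = 0.468687, PV = 1.546665
  t = 9.5000: CF_t = 3.300000, DF = 0.449364, PV = 1.482901
  t = 10.0000: CF_t = 103.300000, DF = 0.430838, PV = 44.505548
Price P = sum_t PV_t = 86.763671
Macaulay numerator sum_t t * PV_t:
  t * PV_t at t = 0.5000: 1.581975
  t * PV_t at t = 1.0000: 3.033509
  t * PV_t at t = 1.5000: 4.362669
  t * PV_t at t = 2.0000: 5.577078
  t * PV_t at t = 2.5000: 6.683938
  t * PV_t at t = 3.0000: 7.690053
  t * PV_t at t = 3.5000: 8.601849
  t * PV_t at t = 4.0000: 9.425393
  t * PV_t at t = 4.5000: 10.166411
  t * PV_t at t = 5.0000: 10.830309
  t * PV_t at t = 5.5000: 11.422186
  t * PV_t at t = 6.0000: 11.946852
  t * PV_t at t = 6.5000: 12.408843
  t * PV_t at t = 7.0000: 12.812435
  t * PV_t at t = 7.5000: 13.161657
  t * PV_t at t = 8.0000: 13.460308
  t * PV_t at t = 8.5000: 13.711963
  t * PV_t at t = 9.0000: 13.919989
  t * PV_t at t = 9.5000: 14.087557
  t * PV_t at t = 10.0000: 445.055480
Macaulay duration D = (sum_t t * PV_t) / P = 629.940455 / 86.763671 = 7.260417
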